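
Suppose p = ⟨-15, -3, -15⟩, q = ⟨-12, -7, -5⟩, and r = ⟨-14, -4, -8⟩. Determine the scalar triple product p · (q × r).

288

q × r:
i: (-7)·(-8) - (-5)·(-4) = 56 - 20 = 36
j: (-5)·(-14) - (-12)·(-8) = 70 - 96 = -26
k: (-12)·(-4) - (-7)·(-14) = 48 - 98 = -50
q × r = (36, -26, -50)
p · (q × r) = (-15)·36 + (-3)·(-26) + (-15)·(-50) = -540 + 78 + 750 = 288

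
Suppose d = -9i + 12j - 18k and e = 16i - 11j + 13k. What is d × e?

i: 12·13 - (-18)·(-11) = 156 - 198 = -42
j: (-18)·16 - (-9)·13 = -288 - (-117) = -171
k: (-9)·(-11) - 12·16 = 99 - 192 = -93
d × e = (-42, -171, -93)

(-42, -171, -93)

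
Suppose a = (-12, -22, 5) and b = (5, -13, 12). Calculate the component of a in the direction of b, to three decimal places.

15.556

a · b = (-12)·5 + (-22)·(-13) + 5·12 = -60 + 286 + 60 = 286
|b| = √(25 + 169 + 144) = √338 ≈ 18.3848
comp_b a = 286 / √338 ≈ 15.556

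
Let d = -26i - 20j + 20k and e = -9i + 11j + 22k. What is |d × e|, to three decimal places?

i: (-20)·22 - 20·11 = -440 - 220 = -660
j: 20·(-9) - (-26)·22 = -180 - (-572) = 392
k: (-26)·11 - (-20)·(-9) = -286 - 180 = -466
d × e = (-660, 392, -466)
|d × e| = √((-660)² + 392² + (-466)²) = √806420 ≈ 898.0089

898.009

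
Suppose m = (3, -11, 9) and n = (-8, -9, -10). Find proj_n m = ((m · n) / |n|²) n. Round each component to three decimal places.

(0.490, 0.551, 0.612)

m · n = 3·(-8) + (-11)·(-9) + 9·(-10) = -24 + 99 - 90 = -15
|n|² = 64 + 81 + 100 = 245
proj_n m = (-15/245) · (-8, -9, -10) ≈ (0.490, 0.551, 0.612)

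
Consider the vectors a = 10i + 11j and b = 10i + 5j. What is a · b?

a · b = 10·10 + 11·5 = 100 + 55 = 155

155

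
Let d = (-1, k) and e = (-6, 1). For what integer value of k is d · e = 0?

d · e = (-1)·(-6) + k·1 = 6 + 1k
Set equal to 0: 1k = -6, so k = -6.

-6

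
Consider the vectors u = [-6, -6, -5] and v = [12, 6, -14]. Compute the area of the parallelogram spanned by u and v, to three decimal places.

i: (-6)·(-14) - (-5)·6 = 84 - (-30) = 114
j: (-5)·12 - (-6)·(-14) = -60 - 84 = -144
k: (-6)·6 - (-6)·12 = -36 - (-72) = 36
u × v = (114, -144, 36)
|u × v| = √(114² + (-144)² + 36²) = √35028 ≈ 187.1577

187.158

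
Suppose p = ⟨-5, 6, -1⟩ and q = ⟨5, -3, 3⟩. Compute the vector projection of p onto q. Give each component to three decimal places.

(-5.349, 3.209, -3.209)

p · q = (-5)·5 + 6·(-3) + (-1)·3 = -25 - 18 - 3 = -46
|q|² = 25 + 9 + 9 = 43
proj_q p = (-46/43) · (5, -3, 3) ≈ (-5.349, 3.209, -3.209)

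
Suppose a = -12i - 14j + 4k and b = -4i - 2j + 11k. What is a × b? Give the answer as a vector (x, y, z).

i: (-14)·11 - 4·(-2) = -154 - (-8) = -146
j: 4·(-4) - (-12)·11 = -16 - (-132) = 116
k: (-12)·(-2) - (-14)·(-4) = 24 - 56 = -32
a × b = (-146, 116, -32)

(-146, 116, -32)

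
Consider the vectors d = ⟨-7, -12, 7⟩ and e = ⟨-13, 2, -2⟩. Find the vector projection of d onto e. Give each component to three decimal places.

(-3.893, 0.599, -0.599)

d · e = (-7)·(-13) + (-12)·2 + 7·(-2) = 91 - 24 - 14 = 53
|e|² = 169 + 4 + 4 = 177
proj_e d = (53/177) · (-13, 2, -2) ≈ (-3.893, 0.599, -0.599)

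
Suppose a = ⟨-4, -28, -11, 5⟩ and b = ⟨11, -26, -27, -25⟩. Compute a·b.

856

a · b = (-4)·11 + (-28)·(-26) + (-11)·(-27) + 5·(-25) = -44 + 728 + 297 - 125 = 856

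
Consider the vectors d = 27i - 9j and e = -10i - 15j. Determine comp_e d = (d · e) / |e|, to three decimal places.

d · e = 27·(-10) + (-9)·(-15) = -270 + 135 = -135
|e| = √(100 + 225) = √325 ≈ 18.0278
comp_e d = -135 / √325 ≈ -7.488

-7.488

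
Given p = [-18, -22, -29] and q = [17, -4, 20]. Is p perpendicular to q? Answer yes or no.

p · q = (-18)·17 + (-22)·(-4) + (-29)·20 = -306 + 88 - 580 = -798
Nonzero, so the vectors are not orthogonal.

no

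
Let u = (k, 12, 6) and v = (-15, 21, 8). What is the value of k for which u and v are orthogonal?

u · v = k·(-15) + 12·21 + 6·8 = 300 - 15k
Set equal to 0: -15k = -300, so k = 20.

20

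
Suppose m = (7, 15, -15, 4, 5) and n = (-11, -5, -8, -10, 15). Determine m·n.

m · n = 7·(-11) + 15·(-5) + (-15)·(-8) + 4·(-10) + 5·15 = -77 - 75 + 120 - 40 + 75 = 3

3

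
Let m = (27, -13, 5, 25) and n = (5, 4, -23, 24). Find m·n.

568

m · n = 27·5 + (-13)·4 + 5·(-23) + 25·24 = 135 - 52 - 115 + 600 = 568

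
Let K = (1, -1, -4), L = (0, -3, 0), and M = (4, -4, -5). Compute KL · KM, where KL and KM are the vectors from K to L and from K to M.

-1

KL = L − K = (-1, -2, 4)
KM = M − K = (3, -3, -1)
KL · KM = (-1)·3 + (-2)·(-3) + 4·(-1) = -3 + 6 - 4 = -1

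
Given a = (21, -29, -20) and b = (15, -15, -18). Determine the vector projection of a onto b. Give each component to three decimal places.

a · b = 21·15 + (-29)·(-15) + (-20)·(-18) = 315 + 435 + 360 = 1110
|b|² = 225 + 225 + 324 = 774
proj_b a = (1110/774) · (15, -15, -18) ≈ (21.512, -21.512, -25.814)

(21.512, -21.512, -25.814)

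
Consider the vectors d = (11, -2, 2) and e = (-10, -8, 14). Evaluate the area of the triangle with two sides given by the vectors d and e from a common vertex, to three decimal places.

i: (-2)·14 - 2·(-8) = -28 - (-16) = -12
j: 2·(-10) - 11·14 = -20 - 154 = -174
k: 11·(-8) - (-2)·(-10) = -88 - 20 = -108
d × e = (-12, -174, -108)
|d × e| = √((-12)² + (-174)² + (-108)²) = √42084 ≈ 205.1439
area = ½ · 205.1439 ≈ 102.572

102.572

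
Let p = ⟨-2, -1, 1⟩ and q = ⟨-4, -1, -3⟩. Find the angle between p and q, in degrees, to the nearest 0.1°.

p · q = (-2)·(-4) + (-1)·(-1) + 1·(-3) = 8 + 1 - 3 = 6
|p|² = 4 + 1 + 1 = 6,  |p| = √6 ≈ 2.449490
|q|² = 16 + 1 + 9 = 26,  |q| = √26 ≈ 5.099020
cos θ = 6 / (2.449490 · 5.099020) ≈ 0.48038
θ = arccos(0.48038) ≈ 61.3°

61.3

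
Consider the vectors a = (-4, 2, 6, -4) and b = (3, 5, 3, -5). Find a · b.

a · b = (-4)·3 + 2·5 + 6·3 + (-4)·(-5) = -12 + 10 + 18 + 20 = 36

36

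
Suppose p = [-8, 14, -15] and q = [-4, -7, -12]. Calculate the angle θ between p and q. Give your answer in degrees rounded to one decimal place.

69.0

p · q = (-8)·(-4) + 14·(-7) + (-15)·(-12) = 32 - 98 + 180 = 114
|p|² = 64 + 196 + 225 = 485,  |p| = √485 ≈ 22.022716
|q|² = 16 + 49 + 144 = 209,  |q| = √209 ≈ 14.456832
cos θ = 114 / (22.022716 · 14.456832) ≈ 0.35806
θ = arccos(0.35806) ≈ 69.0°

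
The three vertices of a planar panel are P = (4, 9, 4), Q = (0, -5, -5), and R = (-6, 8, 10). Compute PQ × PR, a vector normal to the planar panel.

(-93, 114, -136)

PQ = (-4, -14, -9)
PR = (-10, -1, 6)
i: (-14)·6 - (-9)·(-1) = -84 - 9 = -93
j: (-9)·(-10) - (-4)·6 = 90 - (-24) = 114
k: (-4)·(-1) - (-14)·(-10) = 4 - 140 = -136
PQ × PR = (-93, 114, -136)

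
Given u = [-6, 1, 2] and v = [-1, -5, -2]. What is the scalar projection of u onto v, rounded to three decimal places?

u · v = (-6)·(-1) + 1·(-5) + 2·(-2) = 6 - 5 - 4 = -3
|v| = √(1 + 25 + 4) = √30 ≈ 5.4772
comp_v u = -3 / √30 ≈ -0.548

-0.548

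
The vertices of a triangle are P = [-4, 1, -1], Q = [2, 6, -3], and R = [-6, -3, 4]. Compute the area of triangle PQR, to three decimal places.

PQ = (6, 5, -2),  PR = (-2, -4, 5)
i: 5·5 - (-2)·(-4) = 25 - 8 = 17
j: (-2)·(-2) - 6·5 = 4 - 30 = -26
k: 6·(-4) - 5·(-2) = -24 - (-10) = -14
PQ × PR = (17, -26, -14)
|PQ × PR| = √1161 ≈ 34.0735
area = ½ · 34.0735 ≈ 17.037

17.037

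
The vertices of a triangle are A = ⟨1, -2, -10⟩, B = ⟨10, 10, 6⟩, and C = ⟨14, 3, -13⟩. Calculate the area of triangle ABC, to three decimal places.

142.304

AB = (9, 12, 16),  AC = (13, 5, -3)
i: 12·(-3) - 16·5 = -36 - 80 = -116
j: 16·13 - 9·(-3) = 208 - (-27) = 235
k: 9·5 - 12·13 = 45 - 156 = -111
AB × AC = (-116, 235, -111)
|AB × AC| = √81002 ≈ 284.6085
area = ½ · 284.6085 ≈ 142.304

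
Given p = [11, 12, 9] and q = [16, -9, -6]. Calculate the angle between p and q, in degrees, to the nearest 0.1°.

p · q = 11·16 + 12·(-9) + 9·(-6) = 176 - 108 - 54 = 14
|p|² = 121 + 144 + 81 = 346,  |p| = √346 ≈ 18.601075
|q|² = 256 + 81 + 36 = 373,  |q| = √373 ≈ 19.313208
cos θ = 14 / (18.601075 · 19.313208) ≈ 0.03897
θ = arccos(0.03897) ≈ 87.8°

87.8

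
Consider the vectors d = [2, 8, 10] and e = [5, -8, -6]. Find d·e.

-114

d · e = 2·5 + 8·(-8) + 10·(-6) = 10 - 64 - 60 = -114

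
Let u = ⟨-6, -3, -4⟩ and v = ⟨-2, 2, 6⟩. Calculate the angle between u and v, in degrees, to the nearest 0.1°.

110.3

u · v = (-6)·(-2) + (-3)·2 + (-4)·6 = 12 - 6 - 24 = -18
|u|² = 36 + 9 + 16 = 61,  |u| = √61 ≈ 7.810250
|v|² = 4 + 4 + 36 = 44,  |v| = √44 ≈ 6.633250
cos θ = -18 / (7.810250 · 6.633250) ≈ -0.34744
θ = arccos(-0.34744) ≈ 110.3°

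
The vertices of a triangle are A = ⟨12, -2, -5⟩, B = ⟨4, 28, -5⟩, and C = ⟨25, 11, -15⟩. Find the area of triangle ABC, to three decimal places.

AB = (-8, 30, 0),  AC = (13, 13, -10)
i: 30·(-10) - 0·13 = -300 - 0 = -300
j: 0·13 - (-8)·(-10) = 0 - 80 = -80
k: (-8)·13 - 30·13 = -104 - 390 = -494
AB × AC = (-300, -80, -494)
|AB × AC| = √340436 ≈ 583.4689
area = ½ · 583.4689 ≈ 291.734

291.734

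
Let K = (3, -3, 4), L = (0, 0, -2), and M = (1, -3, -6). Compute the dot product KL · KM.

66

KL = L − K = (-3, 3, -6)
KM = M − K = (-2, 0, -10)
KL · KM = (-3)·(-2) + 3·0 + (-6)·(-10) = 6 + 0 + 60 = 66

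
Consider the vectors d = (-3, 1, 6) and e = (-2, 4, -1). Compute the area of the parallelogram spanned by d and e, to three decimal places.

30.822

i: 1·(-1) - 6·4 = -1 - 24 = -25
j: 6·(-2) - (-3)·(-1) = -12 - 3 = -15
k: (-3)·4 - 1·(-2) = -12 - (-2) = -10
d × e = (-25, -15, -10)
|d × e| = √((-25)² + (-15)² + (-10)²) = √950 ≈ 30.8221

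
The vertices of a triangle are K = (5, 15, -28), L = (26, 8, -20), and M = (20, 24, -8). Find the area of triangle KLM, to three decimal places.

KL = (21, -7, 8),  KM = (15, 9, 20)
i: (-7)·20 - 8·9 = -140 - 72 = -212
j: 8·15 - 21·20 = 120 - 420 = -300
k: 21·9 - (-7)·15 = 189 - (-105) = 294
KL × KM = (-212, -300, 294)
|KL × KM| = √221380 ≈ 470.5104
area = ½ · 470.5104 ≈ 235.255

235.255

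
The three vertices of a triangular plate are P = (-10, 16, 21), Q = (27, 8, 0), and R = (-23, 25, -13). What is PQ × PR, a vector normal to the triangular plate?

PQ = (37, -8, -21)
PR = (-13, 9, -34)
i: (-8)·(-34) - (-21)·9 = 272 - (-189) = 461
j: (-21)·(-13) - 37·(-34) = 273 - (-1258) = 1531
k: 37·9 - (-8)·(-13) = 333 - 104 = 229
PQ × PR = (461, 1531, 229)

(461, 1531, 229)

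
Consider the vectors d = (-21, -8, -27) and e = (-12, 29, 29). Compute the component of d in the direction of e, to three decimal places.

-17.856

d · e = (-21)·(-12) + (-8)·29 + (-27)·29 = 252 - 232 - 783 = -763
|e| = √(144 + 841 + 841) = √1826 ≈ 42.7317
comp_e d = -763 / √1826 ≈ -17.856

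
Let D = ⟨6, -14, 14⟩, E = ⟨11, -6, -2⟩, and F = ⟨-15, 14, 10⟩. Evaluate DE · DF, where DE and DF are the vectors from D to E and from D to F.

DE = E − D = (5, 8, -16)
DF = F − D = (-21, 28, -4)
DE · DF = 5·(-21) + 8·28 + (-16)·(-4) = -105 + 224 + 64 = 183

183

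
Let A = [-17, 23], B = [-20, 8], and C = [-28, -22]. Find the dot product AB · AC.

708

AB = B − A = (-3, -15)
AC = C − A = (-11, -45)
AB · AC = (-3)·(-11) + (-15)·(-45) = 33 + 675 = 708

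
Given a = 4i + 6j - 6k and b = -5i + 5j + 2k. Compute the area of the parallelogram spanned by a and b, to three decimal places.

68.906

i: 6·2 - (-6)·5 = 12 - (-30) = 42
j: (-6)·(-5) - 4·2 = 30 - 8 = 22
k: 4·5 - 6·(-5) = 20 - (-30) = 50
a × b = (42, 22, 50)
|a × b| = √(42² + 22² + 50²) = √4748 ≈ 68.9057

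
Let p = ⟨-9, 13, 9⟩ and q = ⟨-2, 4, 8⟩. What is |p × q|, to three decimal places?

87.407

i: 13·8 - 9·4 = 104 - 36 = 68
j: 9·(-2) - (-9)·8 = -18 - (-72) = 54
k: (-9)·4 - 13·(-2) = -36 - (-26) = -10
p × q = (68, 54, -10)
|p × q| = √(68² + 54² + (-10)²) = √7640 ≈ 87.4071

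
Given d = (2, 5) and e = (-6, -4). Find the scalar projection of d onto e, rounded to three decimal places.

d · e = 2·(-6) + 5·(-4) = -12 - 20 = -32
|e| = √(36 + 16) = √52 ≈ 7.2111
comp_e d = -32 / √52 ≈ -4.438

-4.438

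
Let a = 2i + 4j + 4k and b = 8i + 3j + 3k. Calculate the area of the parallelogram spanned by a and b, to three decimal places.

36.770

i: 4·3 - 4·3 = 12 - 12 = 0
j: 4·8 - 2·3 = 32 - 6 = 26
k: 2·3 - 4·8 = 6 - 32 = -26
a × b = (0, 26, -26)
|a × b| = √(0² + 26² + (-26)²) = √1352 ≈ 36.7696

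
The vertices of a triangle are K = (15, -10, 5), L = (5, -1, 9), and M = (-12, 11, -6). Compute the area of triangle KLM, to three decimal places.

143.267

KL = (-10, 9, 4),  KM = (-27, 21, -11)
i: 9·(-11) - 4·21 = -99 - 84 = -183
j: 4·(-27) - (-10)·(-11) = -108 - 110 = -218
k: (-10)·21 - 9·(-27) = -210 - (-243) = 33
KL × KM = (-183, -218, 33)
|KL × KM| = √82102 ≈ 286.5345
area = ½ · 286.5345 ≈ 143.267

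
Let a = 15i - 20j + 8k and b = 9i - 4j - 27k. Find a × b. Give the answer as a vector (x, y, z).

(572, 477, 120)

i: (-20)·(-27) - 8·(-4) = 540 - (-32) = 572
j: 8·9 - 15·(-27) = 72 - (-405) = 477
k: 15·(-4) - (-20)·9 = -60 - (-180) = 120
a × b = (572, 477, 120)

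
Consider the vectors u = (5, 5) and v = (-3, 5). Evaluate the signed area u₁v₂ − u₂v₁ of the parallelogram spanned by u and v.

40

5·5 - 5·(-3) = 25 - (-15) = 40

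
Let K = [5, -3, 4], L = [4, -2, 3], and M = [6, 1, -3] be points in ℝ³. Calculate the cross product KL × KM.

(-3, -8, -5)

KL = (-1, 1, -1)
KM = (1, 4, -7)
i: 1·(-7) - (-1)·4 = -7 - (-4) = -3
j: (-1)·1 - (-1)·(-7) = -1 - 7 = -8
k: (-1)·4 - 1·1 = -4 - 1 = -5
KL × KM = (-3, -8, -5)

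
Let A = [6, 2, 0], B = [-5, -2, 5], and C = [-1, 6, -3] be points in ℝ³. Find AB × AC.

AB = (-11, -4, 5)
AC = (-7, 4, -3)
i: (-4)·(-3) - 5·4 = 12 - 20 = -8
j: 5·(-7) - (-11)·(-3) = -35 - 33 = -68
k: (-11)·4 - (-4)·(-7) = -44 - 28 = -72
AB × AC = (-8, -68, -72)

(-8, -68, -72)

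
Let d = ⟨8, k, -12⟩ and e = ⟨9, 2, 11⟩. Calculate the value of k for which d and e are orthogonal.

d · e = 8·9 + k·2 + (-12)·11 = -60 + 2k
Set equal to 0: 2k = 60, so k = 30.

30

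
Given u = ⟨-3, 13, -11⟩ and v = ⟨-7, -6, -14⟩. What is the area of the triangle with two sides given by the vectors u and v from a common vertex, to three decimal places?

136.574

i: 13·(-14) - (-11)·(-6) = -182 - 66 = -248
j: (-11)·(-7) - (-3)·(-14) = 77 - 42 = 35
k: (-3)·(-6) - 13·(-7) = 18 - (-91) = 109
u × v = (-248, 35, 109)
|u × v| = √((-248)² + 35² + 109²) = √74610 ≈ 273.1483
area = ½ · 273.1483 ≈ 136.574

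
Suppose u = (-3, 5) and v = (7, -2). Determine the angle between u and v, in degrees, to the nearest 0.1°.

u · v = (-3)·7 + 5·(-2) = -21 - 10 = -31
|u|² = 9 + 25 = 34,  |u| = √34 ≈ 5.830952
|v|² = 49 + 4 = 53,  |v| = √53 ≈ 7.280110
cos θ = -31 / (5.830952 · 7.280110) ≈ -0.73027
θ = arccos(-0.73027) ≈ 136.9°

136.9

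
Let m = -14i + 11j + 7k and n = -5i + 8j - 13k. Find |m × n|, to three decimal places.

299.898

i: 11·(-13) - 7·8 = -143 - 56 = -199
j: 7·(-5) - (-14)·(-13) = -35 - 182 = -217
k: (-14)·8 - 11·(-5) = -112 - (-55) = -57
m × n = (-199, -217, -57)
|m × n| = √((-199)² + (-217)² + (-57)²) = √89939 ≈ 299.8983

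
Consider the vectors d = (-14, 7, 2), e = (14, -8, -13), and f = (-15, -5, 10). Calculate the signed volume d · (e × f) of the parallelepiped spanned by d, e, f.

e × f:
i: (-8)·10 - (-13)·(-5) = -80 - 65 = -145
j: (-13)·(-15) - 14·10 = 195 - 140 = 55
k: 14·(-5) - (-8)·(-15) = -70 - 120 = -190
e × f = (-145, 55, -190)
d · (e × f) = (-14)·(-145) + 7·55 + 2·(-190) = 2030 + 385 - 380 = 2035

2035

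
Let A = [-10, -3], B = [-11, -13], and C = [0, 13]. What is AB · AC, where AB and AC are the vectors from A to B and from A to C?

AB = B − A = (-1, -10)
AC = C − A = (10, 16)
AB · AC = (-1)·10 + (-10)·16 = -10 - 160 = -170

-170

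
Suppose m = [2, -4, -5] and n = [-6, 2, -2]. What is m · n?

m · n = 2·(-6) + (-4)·2 + (-5)·(-2) = -12 - 8 + 10 = -10

-10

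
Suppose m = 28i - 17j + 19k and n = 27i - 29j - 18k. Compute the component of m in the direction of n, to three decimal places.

20.841

m · n = 28·27 + (-17)·(-29) + 19·(-18) = 756 + 493 - 342 = 907
|n| = √(729 + 841 + 324) = √1894 ≈ 43.5201
comp_n m = 907 / √1894 ≈ 20.841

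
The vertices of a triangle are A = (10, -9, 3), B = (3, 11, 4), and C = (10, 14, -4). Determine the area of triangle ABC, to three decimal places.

AB = (-7, 20, 1),  AC = (0, 23, -7)
i: 20·(-7) - 1·23 = -140 - 23 = -163
j: 1·0 - (-7)·(-7) = 0 - 49 = -49
k: (-7)·23 - 20·0 = -161 - 0 = -161
AB × AC = (-163, -49, -161)
|AB × AC| = √54891 ≈ 234.2883
area = ½ · 234.2883 ≈ 117.144

117.144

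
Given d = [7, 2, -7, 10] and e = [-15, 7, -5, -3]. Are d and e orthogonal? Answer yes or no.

d · e = 7·(-15) + 2·7 + (-7)·(-5) + 10·(-3) = -105 + 14 + 35 - 30 = -86
Nonzero, so the vectors are not orthogonal.

no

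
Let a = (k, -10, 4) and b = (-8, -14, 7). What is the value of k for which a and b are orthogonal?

21

a · b = k·(-8) + (-10)·(-14) + 4·7 = 168 - 8k
Set equal to 0: -8k = -168, so k = 21.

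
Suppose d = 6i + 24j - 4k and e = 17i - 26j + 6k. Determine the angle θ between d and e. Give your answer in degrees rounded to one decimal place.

133.5

d · e = 6·17 + 24·(-26) + (-4)·6 = 102 - 624 - 24 = -546
|d|² = 36 + 576 + 16 = 628,  |d| = √628 ≈ 25.059928
|e|² = 289 + 676 + 36 = 1001,  |e| = √1001 ≈ 31.638584
cos θ = -546 / (25.059928 · 31.638584) ≈ -0.68865
θ = arccos(-0.68865) ≈ 133.5°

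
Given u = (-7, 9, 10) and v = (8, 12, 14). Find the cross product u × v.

(6, 178, -156)

i: 9·14 - 10·12 = 126 - 120 = 6
j: 10·8 - (-7)·14 = 80 - (-98) = 178
k: (-7)·12 - 9·8 = -84 - 72 = -156
u × v = (6, 178, -156)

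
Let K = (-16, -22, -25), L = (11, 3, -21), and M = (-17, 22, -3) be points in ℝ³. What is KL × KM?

(374, -598, 1213)

KL = (27, 25, 4)
KM = (-1, 44, 22)
i: 25·22 - 4·44 = 550 - 176 = 374
j: 4·(-1) - 27·22 = -4 - 594 = -598
k: 27·44 - 25·(-1) = 1188 - (-25) = 1213
KL × KM = (374, -598, 1213)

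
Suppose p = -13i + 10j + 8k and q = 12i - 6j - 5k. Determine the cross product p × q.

(-2, 31, -42)

i: 10·(-5) - 8·(-6) = -50 - (-48) = -2
j: 8·12 - (-13)·(-5) = 96 - 65 = 31
k: (-13)·(-6) - 10·12 = 78 - 120 = -42
p × q = (-2, 31, -42)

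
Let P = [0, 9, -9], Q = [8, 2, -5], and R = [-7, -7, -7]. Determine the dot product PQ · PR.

64

PQ = Q − P = (8, -7, 4)
PR = R − P = (-7, -16, 2)
PQ · PR = 8·(-7) + (-7)·(-16) + 4·2 = -56 + 112 + 8 = 64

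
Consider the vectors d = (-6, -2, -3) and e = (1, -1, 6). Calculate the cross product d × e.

i: (-2)·6 - (-3)·(-1) = -12 - 3 = -15
j: (-3)·1 - (-6)·6 = -3 - (-36) = 33
k: (-6)·(-1) - (-2)·1 = 6 - (-2) = 8
d × e = (-15, 33, 8)

(-15, 33, 8)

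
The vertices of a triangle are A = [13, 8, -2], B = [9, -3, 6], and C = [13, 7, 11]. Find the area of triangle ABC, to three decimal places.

AB = (-4, -11, 8),  AC = (0, -1, 13)
i: (-11)·13 - 8·(-1) = -143 - (-8) = -135
j: 8·0 - (-4)·13 = 0 - (-52) = 52
k: (-4)·(-1) - (-11)·0 = 4 - 0 = 4
AB × AC = (-135, 52, 4)
|AB × AC| = √20945 ≈ 144.7239
area = ½ · 144.7239 ≈ 72.362

72.362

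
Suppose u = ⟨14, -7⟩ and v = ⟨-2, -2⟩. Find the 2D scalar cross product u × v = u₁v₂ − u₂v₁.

14·(-2) - (-7)·(-2) = -28 - 14 = -42

-42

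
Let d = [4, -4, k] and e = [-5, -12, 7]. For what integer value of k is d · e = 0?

-4

d · e = 4·(-5) + (-4)·(-12) + k·7 = 28 + 7k
Set equal to 0: 7k = -28, so k = -4.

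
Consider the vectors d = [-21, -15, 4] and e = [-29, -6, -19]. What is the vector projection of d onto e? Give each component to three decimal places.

d · e = (-21)·(-29) + (-15)·(-6) + 4·(-19) = 609 + 90 - 76 = 623
|e|² = 841 + 36 + 361 = 1238
proj_e d = (623/1238) · (-29, -6, -19) ≈ (-14.594, -3.019, -9.561)

(-14.594, -3.019, -9.561)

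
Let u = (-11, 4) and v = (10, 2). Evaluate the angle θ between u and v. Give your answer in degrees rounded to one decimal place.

u · v = (-11)·10 + 4·2 = -110 + 8 = -102
|u|² = 121 + 16 = 137,  |u| = √137 ≈ 11.704700
|v|² = 100 + 4 = 104,  |v| = √104 ≈ 10.198039
cos θ = -102 / (11.704700 · 10.198039) ≈ -0.85452
θ = arccos(-0.85452) ≈ 148.7°

148.7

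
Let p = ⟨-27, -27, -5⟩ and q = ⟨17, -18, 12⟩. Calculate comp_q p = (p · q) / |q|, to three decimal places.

p · q = (-27)·17 + (-27)·(-18) + (-5)·12 = -459 + 486 - 60 = -33
|q| = √(289 + 324 + 144) = √757 ≈ 27.5136
comp_q p = -33 / √757 ≈ -1.199

-1.199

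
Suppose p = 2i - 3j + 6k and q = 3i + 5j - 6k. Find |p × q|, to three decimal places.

37.483

i: (-3)·(-6) - 6·5 = 18 - 30 = -12
j: 6·3 - 2·(-6) = 18 - (-12) = 30
k: 2·5 - (-3)·3 = 10 - (-9) = 19
p × q = (-12, 30, 19)
|p × q| = √((-12)² + 30² + 19²) = √1405 ≈ 37.4833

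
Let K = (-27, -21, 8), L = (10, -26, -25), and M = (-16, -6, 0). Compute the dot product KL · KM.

KL = L − K = (37, -5, -33)
KM = M − K = (11, 15, -8)
KL · KM = 37·11 + (-5)·15 + (-33)·(-8) = 407 - 75 + 264 = 596

596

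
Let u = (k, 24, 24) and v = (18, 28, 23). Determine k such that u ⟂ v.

-68

u · v = k·18 + 24·28 + 24·23 = 1224 + 18k
Set equal to 0: 18k = -1224, so k = -68.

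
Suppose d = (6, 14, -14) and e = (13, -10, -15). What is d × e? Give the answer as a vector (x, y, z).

i: 14·(-15) - (-14)·(-10) = -210 - 140 = -350
j: (-14)·13 - 6·(-15) = -182 - (-90) = -92
k: 6·(-10) - 14·13 = -60 - 182 = -242
d × e = (-350, -92, -242)

(-350, -92, -242)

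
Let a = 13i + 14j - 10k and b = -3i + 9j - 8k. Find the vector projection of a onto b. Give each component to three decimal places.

(-3.253, 9.760, -8.675)

a · b = 13·(-3) + 14·9 + (-10)·(-8) = -39 + 126 + 80 = 167
|b|² = 9 + 81 + 64 = 154
proj_b a = (167/154) · (-3, 9, -8) ≈ (-3.253, 9.760, -8.675)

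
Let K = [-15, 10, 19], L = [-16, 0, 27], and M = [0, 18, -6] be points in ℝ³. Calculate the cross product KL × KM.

(186, 95, 142)

KL = (-1, -10, 8)
KM = (15, 8, -25)
i: (-10)·(-25) - 8·8 = 250 - 64 = 186
j: 8·15 - (-1)·(-25) = 120 - 25 = 95
k: (-1)·8 - (-10)·15 = -8 - (-150) = 142
KL × KM = (186, 95, 142)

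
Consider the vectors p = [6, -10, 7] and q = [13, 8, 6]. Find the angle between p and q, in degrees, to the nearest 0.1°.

79.7

p · q = 6·13 + (-10)·8 + 7·6 = 78 - 80 + 42 = 40
|p|² = 36 + 100 + 49 = 185,  |p| = √185 ≈ 13.601471
|q|² = 169 + 64 + 36 = 269,  |q| = √269 ≈ 16.401219
cos θ = 40 / (13.601471 · 16.401219) ≈ 0.17931
θ = arccos(0.17931) ≈ 79.7°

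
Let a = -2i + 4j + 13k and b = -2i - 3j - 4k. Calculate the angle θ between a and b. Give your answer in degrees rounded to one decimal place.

144.1

a · b = (-2)·(-2) + 4·(-3) + 13·(-4) = 4 - 12 - 52 = -60
|a|² = 4 + 16 + 169 = 189,  |a| = √189 ≈ 13.747727
|b|² = 4 + 9 + 16 = 29,  |b| = √29 ≈ 5.385165
cos θ = -60 / (13.747727 · 5.385165) ≈ -0.81044
θ = arccos(-0.81044) ≈ 144.1°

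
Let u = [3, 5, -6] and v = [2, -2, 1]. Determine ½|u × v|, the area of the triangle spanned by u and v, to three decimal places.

11.511

i: 5·1 - (-6)·(-2) = 5 - 12 = -7
j: (-6)·2 - 3·1 = -12 - 3 = -15
k: 3·(-2) - 5·2 = -6 - 10 = -16
u × v = (-7, -15, -16)
|u × v| = √((-7)² + (-15)² + (-16)²) = √530 ≈ 23.0217
area = ½ · 23.0217 ≈ 11.511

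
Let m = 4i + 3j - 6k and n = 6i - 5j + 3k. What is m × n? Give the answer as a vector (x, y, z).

i: 3·3 - (-6)·(-5) = 9 - 30 = -21
j: (-6)·6 - 4·3 = -36 - 12 = -48
k: 4·(-5) - 3·6 = -20 - 18 = -38
m × n = (-21, -48, -38)

(-21, -48, -38)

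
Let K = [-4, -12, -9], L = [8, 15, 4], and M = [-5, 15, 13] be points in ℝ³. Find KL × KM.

KL = (12, 27, 13)
KM = (-1, 27, 22)
i: 27·22 - 13·27 = 594 - 351 = 243
j: 13·(-1) - 12·22 = -13 - 264 = -277
k: 12·27 - 27·(-1) = 324 - (-27) = 351
KL × KM = (243, -277, 351)

(243, -277, 351)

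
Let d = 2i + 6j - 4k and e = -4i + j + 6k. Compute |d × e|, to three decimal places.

i: 6·6 - (-4)·1 = 36 - (-4) = 40
j: (-4)·(-4) - 2·6 = 16 - 12 = 4
k: 2·1 - 6·(-4) = 2 - (-24) = 26
d × e = (40, 4, 26)
|d × e| = √(40² + 4² + 26²) = √2292 ≈ 47.8748

47.875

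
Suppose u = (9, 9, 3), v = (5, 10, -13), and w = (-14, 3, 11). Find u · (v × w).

v × w:
i: 10·11 - (-13)·3 = 110 - (-39) = 149
j: (-13)·(-14) - 5·11 = 182 - 55 = 127
k: 5·3 - 10·(-14) = 15 - (-140) = 155
v × w = (149, 127, 155)
u · (v × w) = 9·149 + 9·127 + 3·155 = 1341 + 1143 + 465 = 2949

2949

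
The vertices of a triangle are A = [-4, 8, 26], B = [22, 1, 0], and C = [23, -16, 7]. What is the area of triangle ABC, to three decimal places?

AB = (26, -7, -26),  AC = (27, -24, -19)
i: (-7)·(-19) - (-26)·(-24) = 133 - 624 = -491
j: (-26)·27 - 26·(-19) = -702 - (-494) = -208
k: 26·(-24) - (-7)·27 = -624 - (-189) = -435
AB × AC = (-491, -208, -435)
|AB × AC| = √473570 ≈ 688.1642
area = ½ · 688.1642 ≈ 344.082

344.082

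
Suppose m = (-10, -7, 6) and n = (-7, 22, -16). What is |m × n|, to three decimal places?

i: (-7)·(-16) - 6·22 = 112 - 132 = -20
j: 6·(-7) - (-10)·(-16) = -42 - 160 = -202
k: (-10)·22 - (-7)·(-7) = -220 - 49 = -269
m × n = (-20, -202, -269)
|m × n| = √((-20)² + (-202)² + (-269)²) = √113565 ≈ 336.9941

336.994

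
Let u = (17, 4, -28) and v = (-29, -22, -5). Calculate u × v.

i: 4·(-5) - (-28)·(-22) = -20 - 616 = -636
j: (-28)·(-29) - 17·(-5) = 812 - (-85) = 897
k: 17·(-22) - 4·(-29) = -374 - (-116) = -258
u × v = (-636, 897, -258)

(-636, 897, -258)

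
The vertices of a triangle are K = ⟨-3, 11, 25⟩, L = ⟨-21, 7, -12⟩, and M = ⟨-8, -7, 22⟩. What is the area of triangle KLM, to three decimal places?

366.501

KL = (-18, -4, -37),  KM = (-5, -18, -3)
i: (-4)·(-3) - (-37)·(-18) = 12 - 666 = -654
j: (-37)·(-5) - (-18)·(-3) = 185 - 54 = 131
k: (-18)·(-18) - (-4)·(-5) = 324 - 20 = 304
KL × KM = (-654, 131, 304)
|KL × KM| = √537293 ≈ 733.0027
area = ½ · 733.0027 ≈ 366.501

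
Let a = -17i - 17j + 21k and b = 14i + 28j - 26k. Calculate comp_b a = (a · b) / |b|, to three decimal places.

-30.963

a · b = (-17)·14 + (-17)·28 + 21·(-26) = -238 - 476 - 546 = -1260
|b| = √(196 + 784 + 676) = √1656 ≈ 40.6940
comp_b a = -1260 / √1656 ≈ -30.963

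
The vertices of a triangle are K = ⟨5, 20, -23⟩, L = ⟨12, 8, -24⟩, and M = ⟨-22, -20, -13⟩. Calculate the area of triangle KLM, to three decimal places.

KL = (7, -12, -1),  KM = (-27, -40, 10)
i: (-12)·10 - (-1)·(-40) = -120 - 40 = -160
j: (-1)·(-27) - 7·10 = 27 - 70 = -43
k: 7·(-40) - (-12)·(-27) = -280 - 324 = -604
KL × KM = (-160, -43, -604)
|KL × KM| = √392265 ≈ 626.3106
area = ½ · 626.3106 ≈ 313.155

313.155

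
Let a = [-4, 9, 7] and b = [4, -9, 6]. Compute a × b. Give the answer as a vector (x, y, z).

i: 9·6 - 7·(-9) = 54 - (-63) = 117
j: 7·4 - (-4)·6 = 28 - (-24) = 52
k: (-4)·(-9) - 9·4 = 36 - 36 = 0
a × b = (117, 52, 0)

(117, 52, 0)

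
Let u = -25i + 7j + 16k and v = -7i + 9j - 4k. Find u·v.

174

u · v = (-25)·(-7) + 7·9 + 16·(-4) = 175 + 63 - 64 = 174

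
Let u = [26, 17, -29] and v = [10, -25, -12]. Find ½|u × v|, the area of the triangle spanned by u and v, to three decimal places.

619.662

i: 17·(-12) - (-29)·(-25) = -204 - 725 = -929
j: (-29)·10 - 26·(-12) = -290 - (-312) = 22
k: 26·(-25) - 17·10 = -650 - 170 = -820
u × v = (-929, 22, -820)
|u × v| = √((-929)² + 22² + (-820)²) = √1535925 ≈ 1239.3244
area = ½ · 1239.3244 ≈ 619.662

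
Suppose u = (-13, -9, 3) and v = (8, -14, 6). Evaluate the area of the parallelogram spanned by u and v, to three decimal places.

i: (-9)·6 - 3·(-14) = -54 - (-42) = -12
j: 3·8 - (-13)·6 = 24 - (-78) = 102
k: (-13)·(-14) - (-9)·8 = 182 - (-72) = 254
u × v = (-12, 102, 254)
|u × v| = √((-12)² + 102² + 254²) = √75064 ≈ 273.9781

273.978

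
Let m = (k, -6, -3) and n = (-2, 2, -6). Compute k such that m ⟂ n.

3

m · n = k·(-2) + (-6)·2 + (-3)·(-6) = 6 - 2k
Set equal to 0: -2k = -6, so k = 3.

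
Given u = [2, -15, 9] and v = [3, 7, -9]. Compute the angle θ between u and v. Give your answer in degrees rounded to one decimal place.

u · v = 2·3 + (-15)·7 + 9·(-9) = 6 - 105 - 81 = -180
|u|² = 4 + 225 + 81 = 310,  |u| = √310 ≈ 17.606817
|v|² = 9 + 49 + 81 = 139,  |v| = √139 ≈ 11.789826
cos θ = -180 / (17.606817 · 11.789826) ≈ -0.86713
θ = arccos(-0.86713) ≈ 150.1°

150.1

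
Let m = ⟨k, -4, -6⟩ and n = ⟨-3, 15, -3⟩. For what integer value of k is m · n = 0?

-14

m · n = k·(-3) + (-4)·15 + (-6)·(-3) = -42 - 3k
Set equal to 0: -3k = 42, so k = -14.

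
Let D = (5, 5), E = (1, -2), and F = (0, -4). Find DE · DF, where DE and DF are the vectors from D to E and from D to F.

DE = E − D = (-4, -7)
DF = F − D = (-5, -9)
DE · DF = (-4)·(-5) + (-7)·(-9) = 20 + 63 = 83

83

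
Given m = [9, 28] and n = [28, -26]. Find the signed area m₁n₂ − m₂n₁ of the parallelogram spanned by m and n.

-1018

9·(-26) - 28·28 = -234 - 784 = -1018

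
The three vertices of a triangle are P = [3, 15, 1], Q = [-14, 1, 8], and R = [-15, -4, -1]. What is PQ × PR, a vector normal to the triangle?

(161, -160, 71)

PQ = (-17, -14, 7)
PR = (-18, -19, -2)
i: (-14)·(-2) - 7·(-19) = 28 - (-133) = 161
j: 7·(-18) - (-17)·(-2) = -126 - 34 = -160
k: (-17)·(-19) - (-14)·(-18) = 323 - 252 = 71
PQ × PR = (161, -160, 71)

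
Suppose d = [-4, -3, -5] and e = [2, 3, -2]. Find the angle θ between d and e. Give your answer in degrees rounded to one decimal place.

d · e = (-4)·2 + (-3)·3 + (-5)·(-2) = -8 - 9 + 10 = -7
|d|² = 16 + 9 + 25 = 50,  |d| = √50 ≈ 7.071068
|e|² = 4 + 9 + 4 = 17,  |e| = √17 ≈ 4.123106
cos θ = -7 / (7.071068 · 4.123106) ≈ -0.24010
θ = arccos(-0.24010) ≈ 103.9°

103.9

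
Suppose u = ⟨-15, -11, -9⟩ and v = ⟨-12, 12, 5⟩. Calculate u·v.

u · v = (-15)·(-12) + (-11)·12 + (-9)·5 = 180 - 132 - 45 = 3

3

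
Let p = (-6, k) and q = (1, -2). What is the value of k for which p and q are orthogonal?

p · q = (-6)·1 + k·(-2) = -6 - 2k
Set equal to 0: -2k = 6, so k = -3.

-3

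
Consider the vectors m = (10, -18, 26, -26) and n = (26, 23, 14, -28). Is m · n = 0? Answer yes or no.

no

m · n = 10·26 + (-18)·23 + 26·14 + (-26)·(-28) = 260 - 414 + 364 + 728 = 938
Nonzero, so the vectors are not orthogonal.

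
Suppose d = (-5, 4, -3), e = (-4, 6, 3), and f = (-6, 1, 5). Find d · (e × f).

-223

e × f:
i: 6·5 - 3·1 = 30 - 3 = 27
j: 3·(-6) - (-4)·5 = -18 - (-20) = 2
k: (-4)·1 - 6·(-6) = -4 - (-36) = 32
e × f = (27, 2, 32)
d · (e × f) = (-5)·27 + 4·2 + (-3)·32 = -135 + 8 - 96 = -223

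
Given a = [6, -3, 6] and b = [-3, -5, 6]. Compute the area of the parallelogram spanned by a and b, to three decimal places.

67.683

i: (-3)·6 - 6·(-5) = -18 - (-30) = 12
j: 6·(-3) - 6·6 = -18 - 36 = -54
k: 6·(-5) - (-3)·(-3) = -30 - 9 = -39
a × b = (12, -54, -39)
|a × b| = √(12² + (-54)² + (-39)²) = √4581 ≈ 67.6831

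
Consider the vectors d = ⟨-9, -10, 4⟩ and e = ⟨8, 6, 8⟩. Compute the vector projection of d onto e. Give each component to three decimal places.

(-4.878, -3.659, -4.878)

d · e = (-9)·8 + (-10)·6 + 4·8 = -72 - 60 + 32 = -100
|e|² = 64 + 36 + 64 = 164
proj_e d = (-100/164) · (8, 6, 8) ≈ (-4.878, -3.659, -4.878)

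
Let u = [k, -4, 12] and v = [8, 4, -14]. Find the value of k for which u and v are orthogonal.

23

u · v = k·8 + (-4)·4 + 12·(-14) = -184 + 8k
Set equal to 0: 8k = 184, so k = 23.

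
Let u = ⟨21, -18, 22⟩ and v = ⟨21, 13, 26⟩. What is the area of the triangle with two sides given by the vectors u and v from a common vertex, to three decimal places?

499.843

i: (-18)·26 - 22·13 = -468 - 286 = -754
j: 22·21 - 21·26 = 462 - 546 = -84
k: 21·13 - (-18)·21 = 273 - (-378) = 651
u × v = (-754, -84, 651)
|u × v| = √((-754)² + (-84)² + 651²) = √999373 ≈ 999.6865
area = ½ · 999.6865 ≈ 499.843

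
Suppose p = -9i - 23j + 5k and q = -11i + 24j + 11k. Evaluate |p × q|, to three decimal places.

600.854

i: (-23)·11 - 5·24 = -253 - 120 = -373
j: 5·(-11) - (-9)·11 = -55 - (-99) = 44
k: (-9)·24 - (-23)·(-11) = -216 - 253 = -469
p × q = (-373, 44, -469)
|p × q| = √((-373)² + 44² + (-469)²) = √361026 ≈ 600.8544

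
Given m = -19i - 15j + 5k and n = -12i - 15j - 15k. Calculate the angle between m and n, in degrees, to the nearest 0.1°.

m · n = (-19)·(-12) + (-15)·(-15) + 5·(-15) = 228 + 225 - 75 = 378
|m|² = 361 + 225 + 25 = 611,  |m| = √611 ≈ 24.718414
|n|² = 144 + 225 + 225 = 594,  |n| = √594 ≈ 24.372115
cos θ = 378 / (24.718414 · 24.372115) ≈ 0.62745
θ = arccos(0.62745) ≈ 51.1°

51.1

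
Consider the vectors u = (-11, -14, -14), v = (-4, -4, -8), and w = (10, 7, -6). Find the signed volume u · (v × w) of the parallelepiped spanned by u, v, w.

v × w:
i: (-4)·(-6) - (-8)·7 = 24 - (-56) = 80
j: (-8)·10 - (-4)·(-6) = -80 - 24 = -104
k: (-4)·7 - (-4)·10 = -28 - (-40) = 12
v × w = (80, -104, 12)
u · (v × w) = (-11)·80 + (-14)·(-104) + (-14)·12 = -880 + 1456 - 168 = 408

408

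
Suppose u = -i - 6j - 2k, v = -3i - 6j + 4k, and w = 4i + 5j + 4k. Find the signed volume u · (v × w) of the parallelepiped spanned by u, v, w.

v × w:
i: (-6)·4 - 4·5 = -24 - 20 = -44
j: 4·4 - (-3)·4 = 16 - (-12) = 28
k: (-3)·5 - (-6)·4 = -15 - (-24) = 9
v × w = (-44, 28, 9)
u · (v × w) = (-1)·(-44) + (-6)·28 + (-2)·9 = 44 - 168 - 18 = -142

-142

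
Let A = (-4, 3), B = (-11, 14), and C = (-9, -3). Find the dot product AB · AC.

-31

AB = B − A = (-7, 11)
AC = C − A = (-5, -6)
AB · AC = (-7)·(-5) + 11·(-6) = 35 - 66 = -31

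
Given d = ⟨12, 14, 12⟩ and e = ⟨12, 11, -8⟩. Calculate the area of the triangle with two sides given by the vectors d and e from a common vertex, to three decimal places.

172.070

i: 14·(-8) - 12·11 = -112 - 132 = -244
j: 12·12 - 12·(-8) = 144 - (-96) = 240
k: 12·11 - 14·12 = 132 - 168 = -36
d × e = (-244, 240, -36)
|d × e| = √((-244)² + 240² + (-36)²) = √118432 ≈ 344.1395
area = ½ · 344.1395 ≈ 172.070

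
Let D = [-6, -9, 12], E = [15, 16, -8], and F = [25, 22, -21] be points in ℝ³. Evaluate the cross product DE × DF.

DE = (21, 25, -20)
DF = (31, 31, -33)
i: 25·(-33) - (-20)·31 = -825 - (-620) = -205
j: (-20)·31 - 21·(-33) = -620 - (-693) = 73
k: 21·31 - 25·31 = 651 - 775 = -124
DE × DF = (-205, 73, -124)

(-205, 73, -124)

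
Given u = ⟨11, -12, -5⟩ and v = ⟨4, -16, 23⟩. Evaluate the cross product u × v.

i: (-12)·23 - (-5)·(-16) = -276 - 80 = -356
j: (-5)·4 - 11·23 = -20 - 253 = -273
k: 11·(-16) - (-12)·4 = -176 - (-48) = -128
u × v = (-356, -273, -128)

(-356, -273, -128)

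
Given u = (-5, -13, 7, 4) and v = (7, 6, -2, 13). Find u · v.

u · v = (-5)·7 + (-13)·6 + 7·(-2) + 4·13 = -35 - 78 - 14 + 52 = -75

-75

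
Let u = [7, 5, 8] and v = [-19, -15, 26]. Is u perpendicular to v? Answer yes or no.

u · v = 7·(-19) + 5·(-15) + 8·26 = -133 - 75 + 208 = 0
Zero, so the vectors are orthogonal.

yes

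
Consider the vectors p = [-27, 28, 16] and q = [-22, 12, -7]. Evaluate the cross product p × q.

i: 28·(-7) - 16·12 = -196 - 192 = -388
j: 16·(-22) - (-27)·(-7) = -352 - 189 = -541
k: (-27)·12 - 28·(-22) = -324 - (-616) = 292
p × q = (-388, -541, 292)

(-388, -541, 292)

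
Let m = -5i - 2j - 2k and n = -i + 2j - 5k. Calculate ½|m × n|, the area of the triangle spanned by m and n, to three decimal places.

i: (-2)·(-5) - (-2)·2 = 10 - (-4) = 14
j: (-2)·(-1) - (-5)·(-5) = 2 - 25 = -23
k: (-5)·2 - (-2)·(-1) = -10 - 2 = -12
m × n = (14, -23, -12)
|m × n| = √(14² + (-23)² + (-12)²) = √869 ≈ 29.4788
area = ½ · 29.4788 ≈ 14.739

14.739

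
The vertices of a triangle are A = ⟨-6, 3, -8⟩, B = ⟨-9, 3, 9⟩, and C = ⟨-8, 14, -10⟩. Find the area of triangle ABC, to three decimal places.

97.028

AB = (-3, 0, 17),  AC = (-2, 11, -2)
i: 0·(-2) - 17·11 = 0 - 187 = -187
j: 17·(-2) - (-3)·(-2) = -34 - 6 = -40
k: (-3)·11 - 0·(-2) = -33 - 0 = -33
AB × AC = (-187, -40, -33)
|AB × AC| = √37658 ≈ 194.0567
area = ½ · 194.0567 ≈ 97.028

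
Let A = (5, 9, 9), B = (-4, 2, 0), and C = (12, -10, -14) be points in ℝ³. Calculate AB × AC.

(-10, -270, 220)

AB = (-9, -7, -9)
AC = (7, -19, -23)
i: (-7)·(-23) - (-9)·(-19) = 161 - 171 = -10
j: (-9)·7 - (-9)·(-23) = -63 - 207 = -270
k: (-9)·(-19) - (-7)·7 = 171 - (-49) = 220
AB × AC = (-10, -270, 220)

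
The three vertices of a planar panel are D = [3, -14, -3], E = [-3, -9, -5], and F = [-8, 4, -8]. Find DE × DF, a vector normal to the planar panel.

(11, -8, -53)

DE = (-6, 5, -2)
DF = (-11, 18, -5)
i: 5·(-5) - (-2)·18 = -25 - (-36) = 11
j: (-2)·(-11) - (-6)·(-5) = 22 - 30 = -8
k: (-6)·18 - 5·(-11) = -108 - (-55) = -53
DE × DF = (11, -8, -53)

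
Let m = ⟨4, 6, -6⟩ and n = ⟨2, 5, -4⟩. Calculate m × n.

i: 6·(-4) - (-6)·5 = -24 - (-30) = 6
j: (-6)·2 - 4·(-4) = -12 - (-16) = 4
k: 4·5 - 6·2 = 20 - 12 = 8
m × n = (6, 4, 8)

(6, 4, 8)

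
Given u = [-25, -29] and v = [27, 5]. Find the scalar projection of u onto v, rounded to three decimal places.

-29.863

u · v = (-25)·27 + (-29)·5 = -675 - 145 = -820
|v| = √(729 + 25) = √754 ≈ 27.4591
comp_v u = -820 / √754 ≈ -29.863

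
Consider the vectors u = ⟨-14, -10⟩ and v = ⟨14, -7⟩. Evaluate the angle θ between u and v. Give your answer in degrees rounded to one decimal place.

u · v = (-14)·14 + (-10)·(-7) = -196 + 70 = -126
|u|² = 196 + 100 = 296,  |u| = √296 ≈ 17.204651
|v|² = 196 + 49 = 245,  |v| = √245 ≈ 15.652476
cos θ = -126 / (17.204651 · 15.652476) ≈ -0.46789
θ = arccos(-0.46789) ≈ 117.9°

117.9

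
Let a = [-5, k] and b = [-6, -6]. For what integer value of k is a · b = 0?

5

a · b = (-5)·(-6) + k·(-6) = 30 - 6k
Set equal to 0: -6k = -30, so k = 5.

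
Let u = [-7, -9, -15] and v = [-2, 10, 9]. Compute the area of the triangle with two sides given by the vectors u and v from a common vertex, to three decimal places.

72.722

i: (-9)·9 - (-15)·10 = -81 - (-150) = 69
j: (-15)·(-2) - (-7)·9 = 30 - (-63) = 93
k: (-7)·10 - (-9)·(-2) = -70 - 18 = -88
u × v = (69, 93, -88)
|u × v| = √(69² + 93² + (-88)²) = √21154 ≈ 145.4441
area = ½ · 145.4441 ≈ 72.722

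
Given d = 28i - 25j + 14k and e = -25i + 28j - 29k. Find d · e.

-1806

d · e = 28·(-25) + (-25)·28 + 14·(-29) = -700 - 700 - 406 = -1806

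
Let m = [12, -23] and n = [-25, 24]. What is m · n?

m · n = 12·(-25) + (-23)·24 = -300 - 552 = -852

-852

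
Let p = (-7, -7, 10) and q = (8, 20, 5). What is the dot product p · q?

-146

p · q = (-7)·8 + (-7)·20 + 10·5 = -56 - 140 + 50 = -146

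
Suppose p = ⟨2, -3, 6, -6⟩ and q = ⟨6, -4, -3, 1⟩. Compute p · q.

0

p · q = 2·6 + (-3)·(-4) + 6·(-3) + (-6)·1 = 12 + 12 - 18 - 6 = 0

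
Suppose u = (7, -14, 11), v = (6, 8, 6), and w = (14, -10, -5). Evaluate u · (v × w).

v × w:
i: 8·(-5) - 6·(-10) = -40 - (-60) = 20
j: 6·14 - 6·(-5) = 84 - (-30) = 114
k: 6·(-10) - 8·14 = -60 - 112 = -172
v × w = (20, 114, -172)
u · (v × w) = 7·20 + (-14)·114 + 11·(-172) = 140 - 1596 - 1892 = -3348

-3348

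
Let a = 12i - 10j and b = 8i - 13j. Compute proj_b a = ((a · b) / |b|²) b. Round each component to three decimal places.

(7.760, -12.609)

a · b = 12·8 + (-10)·(-13) = 96 + 130 = 226
|b|² = 64 + 169 = 233
proj_b a = (226/233) · (8, -13) ≈ (7.760, -12.609)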